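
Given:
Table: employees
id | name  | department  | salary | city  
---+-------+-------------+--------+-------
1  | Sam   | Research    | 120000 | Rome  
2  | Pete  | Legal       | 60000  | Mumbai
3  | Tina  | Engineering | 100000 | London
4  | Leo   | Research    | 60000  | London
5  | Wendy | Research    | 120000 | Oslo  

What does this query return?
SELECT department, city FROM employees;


Projecting columns: department, city

5 rows:
Research, Rome
Legal, Mumbai
Engineering, London
Research, London
Research, Oslo


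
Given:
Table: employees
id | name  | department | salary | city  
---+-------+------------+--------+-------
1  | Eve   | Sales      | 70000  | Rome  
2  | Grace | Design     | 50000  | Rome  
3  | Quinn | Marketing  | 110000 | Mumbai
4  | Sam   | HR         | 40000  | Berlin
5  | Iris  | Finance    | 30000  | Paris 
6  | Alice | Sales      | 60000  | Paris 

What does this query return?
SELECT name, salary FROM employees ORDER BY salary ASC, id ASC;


Sorting by salary ASC, then id ASC for ties

6 rows:
Iris, 30000
Sam, 40000
Grace, 50000
Alice, 60000
Eve, 70000
Quinn, 110000


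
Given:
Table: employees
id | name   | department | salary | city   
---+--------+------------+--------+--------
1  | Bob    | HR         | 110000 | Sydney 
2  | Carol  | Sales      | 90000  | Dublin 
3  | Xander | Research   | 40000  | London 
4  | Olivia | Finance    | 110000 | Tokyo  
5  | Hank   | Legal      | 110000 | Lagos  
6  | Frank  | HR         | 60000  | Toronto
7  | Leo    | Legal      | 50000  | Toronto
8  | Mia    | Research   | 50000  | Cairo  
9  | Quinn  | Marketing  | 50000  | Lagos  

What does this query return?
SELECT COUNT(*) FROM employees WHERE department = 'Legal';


Counting rows where department = 'Legal'
  Hank -> MATCH
  Leo -> MATCH


2


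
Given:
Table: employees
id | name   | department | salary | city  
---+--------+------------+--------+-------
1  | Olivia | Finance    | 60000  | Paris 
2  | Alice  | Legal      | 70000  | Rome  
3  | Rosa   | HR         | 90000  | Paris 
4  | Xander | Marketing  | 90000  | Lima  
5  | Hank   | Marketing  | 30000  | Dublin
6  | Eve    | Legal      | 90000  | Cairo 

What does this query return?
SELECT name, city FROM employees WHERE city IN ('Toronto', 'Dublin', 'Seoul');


Filtering: city IN ('Toronto', 'Dublin', 'Seoul')
Matching: 1 rows

1 rows:
Hank, Dublin


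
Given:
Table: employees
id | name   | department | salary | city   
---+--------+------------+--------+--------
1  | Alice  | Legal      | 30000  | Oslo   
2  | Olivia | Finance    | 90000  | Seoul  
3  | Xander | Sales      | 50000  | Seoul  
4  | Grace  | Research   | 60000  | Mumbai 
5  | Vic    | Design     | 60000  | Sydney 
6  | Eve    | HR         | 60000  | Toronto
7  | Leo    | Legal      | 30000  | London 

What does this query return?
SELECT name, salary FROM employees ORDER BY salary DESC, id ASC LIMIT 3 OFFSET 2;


Sort by salary DESC (id ASC tiebreak), then skip 2 and take 3
Rows 3 through 5

3 rows:
Vic, 60000
Eve, 60000
Xander, 50000


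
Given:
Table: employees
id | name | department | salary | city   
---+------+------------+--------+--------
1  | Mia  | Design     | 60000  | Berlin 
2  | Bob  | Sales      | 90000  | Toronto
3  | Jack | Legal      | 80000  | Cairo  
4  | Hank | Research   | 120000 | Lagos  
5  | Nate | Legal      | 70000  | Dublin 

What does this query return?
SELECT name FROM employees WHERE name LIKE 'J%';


LIKE 'J%' matches names starting with 'J'
Matching: 1

1 rows:
Jack


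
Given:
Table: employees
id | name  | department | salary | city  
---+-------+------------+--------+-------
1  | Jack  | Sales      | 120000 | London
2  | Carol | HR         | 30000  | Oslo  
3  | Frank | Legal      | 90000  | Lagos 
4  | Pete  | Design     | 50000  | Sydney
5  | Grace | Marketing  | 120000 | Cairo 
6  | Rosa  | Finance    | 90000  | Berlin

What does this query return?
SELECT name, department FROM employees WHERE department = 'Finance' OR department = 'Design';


Filtering: department = 'Finance' OR 'Design'
Matching: 2 rows

2 rows:
Pete, Design
Rosa, Finance


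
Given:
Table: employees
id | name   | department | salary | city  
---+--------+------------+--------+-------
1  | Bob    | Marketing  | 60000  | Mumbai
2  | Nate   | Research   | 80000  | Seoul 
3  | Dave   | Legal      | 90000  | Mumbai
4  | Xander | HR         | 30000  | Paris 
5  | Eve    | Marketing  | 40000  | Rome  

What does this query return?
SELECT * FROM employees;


SELECT * returns all 5 rows with all columns

5 rows:
1, Bob, Marketing, 60000, Mumbai
2, Nate, Research, 80000, Seoul
3, Dave, Legal, 90000, Mumbai
4, Xander, HR, 30000, Paris
5, Eve, Marketing, 40000, Rome


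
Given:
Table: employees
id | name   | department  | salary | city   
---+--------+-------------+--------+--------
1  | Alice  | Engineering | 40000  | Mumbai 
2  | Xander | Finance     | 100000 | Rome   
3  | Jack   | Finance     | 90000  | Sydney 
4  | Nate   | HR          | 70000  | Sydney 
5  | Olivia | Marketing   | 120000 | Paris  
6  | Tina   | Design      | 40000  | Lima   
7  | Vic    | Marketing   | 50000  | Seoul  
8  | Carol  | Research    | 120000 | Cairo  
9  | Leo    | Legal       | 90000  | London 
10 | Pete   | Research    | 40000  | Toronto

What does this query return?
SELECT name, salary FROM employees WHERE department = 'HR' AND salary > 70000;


Filtering: department = 'HR' AND salary > 70000
Matching: 0 rows

Empty result set (0 rows)


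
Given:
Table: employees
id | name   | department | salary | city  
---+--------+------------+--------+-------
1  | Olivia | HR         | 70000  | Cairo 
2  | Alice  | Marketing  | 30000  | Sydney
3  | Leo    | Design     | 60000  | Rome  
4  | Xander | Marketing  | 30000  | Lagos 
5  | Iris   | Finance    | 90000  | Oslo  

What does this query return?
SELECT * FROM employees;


SELECT * returns all 5 rows with all columns

5 rows:
1, Olivia, HR, 70000, Cairo
2, Alice, Marketing, 30000, Sydney
3, Leo, Design, 60000, Rome
4, Xander, Marketing, 30000, Lagos
5, Iris, Finance, 90000, Oslo


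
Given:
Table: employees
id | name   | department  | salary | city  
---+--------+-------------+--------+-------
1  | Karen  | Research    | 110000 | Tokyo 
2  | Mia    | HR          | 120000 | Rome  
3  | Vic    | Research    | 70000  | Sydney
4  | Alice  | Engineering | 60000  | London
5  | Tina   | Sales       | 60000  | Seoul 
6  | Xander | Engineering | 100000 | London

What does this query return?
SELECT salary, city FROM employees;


Projecting columns: salary, city

6 rows:
110000, Tokyo
120000, Rome
70000, Sydney
60000, London
60000, Seoul
100000, London


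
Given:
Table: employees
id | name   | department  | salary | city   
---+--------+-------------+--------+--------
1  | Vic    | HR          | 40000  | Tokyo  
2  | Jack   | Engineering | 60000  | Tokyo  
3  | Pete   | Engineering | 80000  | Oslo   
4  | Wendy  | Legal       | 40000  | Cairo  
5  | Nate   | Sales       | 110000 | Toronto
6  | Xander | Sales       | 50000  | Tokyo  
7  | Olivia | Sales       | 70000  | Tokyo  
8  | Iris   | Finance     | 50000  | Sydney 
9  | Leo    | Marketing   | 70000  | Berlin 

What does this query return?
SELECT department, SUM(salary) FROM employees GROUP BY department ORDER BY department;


Summing salary within each department:
  Engineering: 60000 + 80000 = 140000
  Finance: 50000 = 50000
  HR: 40000 = 40000
  Legal: 40000 = 40000
  Marketing: 70000 = 70000
  Sales: 110000 + 50000 + 70000 = 230000


6 groups:
Engineering, 140000
Finance, 50000
HR, 40000
Legal, 40000
Marketing, 70000
Sales, 230000


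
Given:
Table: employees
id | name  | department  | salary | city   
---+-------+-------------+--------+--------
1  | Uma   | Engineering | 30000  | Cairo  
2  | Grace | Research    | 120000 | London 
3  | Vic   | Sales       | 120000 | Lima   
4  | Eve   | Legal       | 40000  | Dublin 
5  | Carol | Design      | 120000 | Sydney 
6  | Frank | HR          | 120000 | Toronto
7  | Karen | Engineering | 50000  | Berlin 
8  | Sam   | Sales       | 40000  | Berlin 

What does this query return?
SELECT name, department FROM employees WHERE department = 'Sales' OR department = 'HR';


Filtering: department = 'Sales' OR 'HR'
Matching: 3 rows

3 rows:
Vic, Sales
Frank, HR
Sam, Sales


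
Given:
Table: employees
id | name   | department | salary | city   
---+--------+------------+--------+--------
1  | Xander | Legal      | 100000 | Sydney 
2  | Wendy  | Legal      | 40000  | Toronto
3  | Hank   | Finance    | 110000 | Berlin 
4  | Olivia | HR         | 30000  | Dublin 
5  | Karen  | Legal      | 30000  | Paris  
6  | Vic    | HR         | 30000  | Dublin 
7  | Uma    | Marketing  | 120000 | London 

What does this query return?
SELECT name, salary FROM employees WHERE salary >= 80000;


Filtering: salary >= 80000
Matching: 3 rows

3 rows:
Xander, 100000
Hank, 110000
Uma, 120000


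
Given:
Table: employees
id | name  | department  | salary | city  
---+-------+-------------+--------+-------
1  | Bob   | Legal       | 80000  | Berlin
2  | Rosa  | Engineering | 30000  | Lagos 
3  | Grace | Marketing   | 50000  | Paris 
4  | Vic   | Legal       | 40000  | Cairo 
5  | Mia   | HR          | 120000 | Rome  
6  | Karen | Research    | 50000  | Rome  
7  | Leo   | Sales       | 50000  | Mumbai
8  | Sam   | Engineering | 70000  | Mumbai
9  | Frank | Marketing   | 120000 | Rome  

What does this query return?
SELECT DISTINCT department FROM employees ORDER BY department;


All 'department' values (row order): Legal, Engineering, Marketing, Legal, HR, Research, Sales, Engineering, Marketing
Removing duplicates leaves 6 unique value(s).

6 values:
Engineering
HR
Legal
Marketing
Research
Sales


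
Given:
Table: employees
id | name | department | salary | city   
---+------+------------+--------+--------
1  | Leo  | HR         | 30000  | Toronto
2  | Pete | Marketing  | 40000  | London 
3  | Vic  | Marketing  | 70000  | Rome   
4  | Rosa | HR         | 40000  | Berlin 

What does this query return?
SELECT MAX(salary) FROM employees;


Salaries: 30000, 40000, 70000, 40000
MAX = 70000

70000


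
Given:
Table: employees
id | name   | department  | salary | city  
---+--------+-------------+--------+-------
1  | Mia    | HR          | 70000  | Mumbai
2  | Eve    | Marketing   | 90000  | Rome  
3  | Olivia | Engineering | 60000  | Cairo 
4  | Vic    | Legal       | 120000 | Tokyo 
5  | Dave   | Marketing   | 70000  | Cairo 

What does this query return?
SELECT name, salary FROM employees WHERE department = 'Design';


Filtering: department = 'Design'
Matching rows: 0

Empty result set (0 rows)


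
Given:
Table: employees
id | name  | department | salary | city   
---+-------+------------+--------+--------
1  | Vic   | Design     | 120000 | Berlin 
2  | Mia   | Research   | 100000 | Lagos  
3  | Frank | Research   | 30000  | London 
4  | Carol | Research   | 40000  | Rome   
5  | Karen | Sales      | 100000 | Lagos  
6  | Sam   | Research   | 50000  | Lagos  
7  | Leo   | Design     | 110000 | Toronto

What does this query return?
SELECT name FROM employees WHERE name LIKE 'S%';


LIKE 'S%' matches names starting with 'S'
Matching: 1

1 rows:
Sam


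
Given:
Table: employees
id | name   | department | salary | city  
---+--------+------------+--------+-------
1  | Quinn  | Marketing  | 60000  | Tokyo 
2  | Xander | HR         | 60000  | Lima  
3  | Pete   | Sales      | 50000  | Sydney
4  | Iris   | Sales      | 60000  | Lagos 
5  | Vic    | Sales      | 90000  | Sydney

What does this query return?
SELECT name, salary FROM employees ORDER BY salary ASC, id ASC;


Sorting by salary ASC, then id ASC for ties

5 rows:
Pete, 50000
Quinn, 60000
Xander, 60000
Iris, 60000
Vic, 90000


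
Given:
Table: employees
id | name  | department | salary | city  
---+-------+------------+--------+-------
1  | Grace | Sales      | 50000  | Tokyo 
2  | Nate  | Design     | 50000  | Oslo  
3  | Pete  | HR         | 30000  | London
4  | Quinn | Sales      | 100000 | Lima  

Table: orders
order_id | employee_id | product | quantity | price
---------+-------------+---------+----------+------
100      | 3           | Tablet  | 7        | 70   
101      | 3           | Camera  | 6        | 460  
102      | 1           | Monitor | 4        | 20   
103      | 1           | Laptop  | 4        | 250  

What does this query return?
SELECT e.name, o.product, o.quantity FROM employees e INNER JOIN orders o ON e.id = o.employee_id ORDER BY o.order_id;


Joining employees.id = orders.employee_id:
  employee Pete (id=3) -> order Tablet
  employee Pete (id=3) -> order Camera
  employee Grace (id=1) -> order Monitor
  employee Grace (id=1) -> order Laptop


4 rows:
Pete, Tablet, 7
Pete, Camera, 6
Grace, Monitor, 4
Grace, Laptop, 4


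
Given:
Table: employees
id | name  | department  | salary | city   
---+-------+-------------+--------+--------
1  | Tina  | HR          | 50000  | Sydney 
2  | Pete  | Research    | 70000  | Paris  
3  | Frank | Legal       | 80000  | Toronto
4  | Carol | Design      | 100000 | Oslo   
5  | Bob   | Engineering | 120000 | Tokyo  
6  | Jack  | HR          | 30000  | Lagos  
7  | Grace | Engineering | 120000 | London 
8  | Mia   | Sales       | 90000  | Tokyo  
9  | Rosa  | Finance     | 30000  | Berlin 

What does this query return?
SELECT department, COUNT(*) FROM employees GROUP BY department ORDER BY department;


Assigning each row to its department group:
  Tina -> HR
  Pete -> Research
  Frank -> Legal
  Carol -> Design
  Bob -> Engineering
  Jack -> HR
  Grace -> Engineering
  Mia -> Sales
  Rosa -> Finance


7 groups:
Design, 1
Engineering, 2
Finance, 1
HR, 2
Legal, 1
Research, 1
Sales, 1


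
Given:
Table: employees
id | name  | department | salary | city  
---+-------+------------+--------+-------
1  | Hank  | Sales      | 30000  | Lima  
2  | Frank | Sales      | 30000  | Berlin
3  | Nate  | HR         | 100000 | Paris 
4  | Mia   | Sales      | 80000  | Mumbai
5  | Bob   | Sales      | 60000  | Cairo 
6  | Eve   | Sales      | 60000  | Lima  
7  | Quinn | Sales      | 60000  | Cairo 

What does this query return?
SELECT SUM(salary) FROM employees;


SUM(salary) = 30000 + 30000 + 100000 + 80000 + 60000 + 60000 + 60000 = 420000

420000


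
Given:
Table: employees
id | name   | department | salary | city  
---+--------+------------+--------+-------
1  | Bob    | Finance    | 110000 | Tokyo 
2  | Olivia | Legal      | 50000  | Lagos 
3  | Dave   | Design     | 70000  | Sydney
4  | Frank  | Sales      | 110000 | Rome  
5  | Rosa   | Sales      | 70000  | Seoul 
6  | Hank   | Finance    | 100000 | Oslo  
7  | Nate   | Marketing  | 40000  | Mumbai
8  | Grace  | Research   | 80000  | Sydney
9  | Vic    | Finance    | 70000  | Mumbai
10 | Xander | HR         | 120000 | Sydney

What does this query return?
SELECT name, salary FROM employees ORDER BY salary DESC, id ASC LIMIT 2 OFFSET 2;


Sort by salary DESC (id ASC tiebreak), then skip 2 and take 2
Rows 3 through 4

2 rows:
Frank, 110000
Hank, 100000


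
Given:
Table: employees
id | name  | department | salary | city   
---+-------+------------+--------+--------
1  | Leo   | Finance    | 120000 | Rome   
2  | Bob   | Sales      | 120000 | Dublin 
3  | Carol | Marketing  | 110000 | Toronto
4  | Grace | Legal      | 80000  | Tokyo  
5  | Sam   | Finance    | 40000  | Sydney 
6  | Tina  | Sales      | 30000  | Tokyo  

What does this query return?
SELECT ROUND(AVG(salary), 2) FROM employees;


SUM(salary) = 500000
COUNT = 6
ROUND(AVG, 2) = ROUND(500000 / 6, 2) = 83333.33

83333.33


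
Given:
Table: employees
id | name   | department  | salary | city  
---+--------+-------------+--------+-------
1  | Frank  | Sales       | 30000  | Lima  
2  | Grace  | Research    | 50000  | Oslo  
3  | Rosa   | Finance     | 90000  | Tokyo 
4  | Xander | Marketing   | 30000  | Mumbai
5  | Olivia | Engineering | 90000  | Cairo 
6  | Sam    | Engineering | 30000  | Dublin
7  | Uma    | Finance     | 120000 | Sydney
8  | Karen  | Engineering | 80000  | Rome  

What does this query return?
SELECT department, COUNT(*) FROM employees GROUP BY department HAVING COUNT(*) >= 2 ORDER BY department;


Groups with count >= 2:
  Engineering: 3 -> PASS
  Finance: 2 -> PASS
  Marketing: 1 -> filtered out
  Research: 1 -> filtered out
  Sales: 1 -> filtered out


2 groups:
Engineering, 3
Finance, 2


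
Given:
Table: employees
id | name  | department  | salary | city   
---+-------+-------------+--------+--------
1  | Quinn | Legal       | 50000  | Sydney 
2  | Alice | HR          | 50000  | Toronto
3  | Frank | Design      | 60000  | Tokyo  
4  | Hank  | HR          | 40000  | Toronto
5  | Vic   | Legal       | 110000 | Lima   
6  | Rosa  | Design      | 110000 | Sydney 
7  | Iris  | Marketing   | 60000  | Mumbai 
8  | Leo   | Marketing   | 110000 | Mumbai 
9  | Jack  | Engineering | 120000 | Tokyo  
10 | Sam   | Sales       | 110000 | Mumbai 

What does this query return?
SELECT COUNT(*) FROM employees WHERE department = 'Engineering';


Counting rows where department = 'Engineering'
  Jack -> MATCH


1


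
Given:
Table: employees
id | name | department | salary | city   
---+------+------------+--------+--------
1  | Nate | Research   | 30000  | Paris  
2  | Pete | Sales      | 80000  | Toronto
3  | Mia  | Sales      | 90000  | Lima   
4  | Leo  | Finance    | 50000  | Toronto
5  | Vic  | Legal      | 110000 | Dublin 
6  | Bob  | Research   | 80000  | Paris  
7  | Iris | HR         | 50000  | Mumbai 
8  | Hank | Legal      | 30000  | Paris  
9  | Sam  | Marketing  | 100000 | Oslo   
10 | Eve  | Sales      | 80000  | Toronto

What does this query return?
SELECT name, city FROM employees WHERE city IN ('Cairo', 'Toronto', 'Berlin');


Filtering: city IN ('Cairo', 'Toronto', 'Berlin')
Matching: 3 rows

3 rows:
Pete, Toronto
Leo, Toronto
Eve, Toronto


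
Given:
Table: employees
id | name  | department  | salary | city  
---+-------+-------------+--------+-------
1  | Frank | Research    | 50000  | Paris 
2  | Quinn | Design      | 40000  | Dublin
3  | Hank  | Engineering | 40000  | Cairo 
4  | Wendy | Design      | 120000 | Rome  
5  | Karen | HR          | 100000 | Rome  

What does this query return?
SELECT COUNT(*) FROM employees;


COUNT(*) counts all rows

5


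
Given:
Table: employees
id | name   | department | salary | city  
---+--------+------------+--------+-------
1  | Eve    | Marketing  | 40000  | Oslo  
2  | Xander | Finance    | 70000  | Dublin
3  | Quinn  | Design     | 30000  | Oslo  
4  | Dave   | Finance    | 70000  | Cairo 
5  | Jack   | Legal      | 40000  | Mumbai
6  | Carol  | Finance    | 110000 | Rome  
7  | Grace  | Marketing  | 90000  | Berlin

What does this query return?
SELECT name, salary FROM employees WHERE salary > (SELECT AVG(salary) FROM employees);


Subquery: AVG(salary) = 64285.71
Filtering: salary > 64285.71
  Xander (70000) -> MATCH
  Dave (70000) -> MATCH
  Carol (110000) -> MATCH
  Grace (90000) -> MATCH


4 rows:
Xander, 70000
Dave, 70000
Carol, 110000
Grace, 90000


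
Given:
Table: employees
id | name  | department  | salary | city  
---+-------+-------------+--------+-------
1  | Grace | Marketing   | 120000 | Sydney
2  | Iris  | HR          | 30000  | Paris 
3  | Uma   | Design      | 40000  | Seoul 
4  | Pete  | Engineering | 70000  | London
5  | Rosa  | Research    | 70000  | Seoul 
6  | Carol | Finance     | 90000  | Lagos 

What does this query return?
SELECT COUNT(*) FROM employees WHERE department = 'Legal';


Counting rows where department = 'Legal'


0


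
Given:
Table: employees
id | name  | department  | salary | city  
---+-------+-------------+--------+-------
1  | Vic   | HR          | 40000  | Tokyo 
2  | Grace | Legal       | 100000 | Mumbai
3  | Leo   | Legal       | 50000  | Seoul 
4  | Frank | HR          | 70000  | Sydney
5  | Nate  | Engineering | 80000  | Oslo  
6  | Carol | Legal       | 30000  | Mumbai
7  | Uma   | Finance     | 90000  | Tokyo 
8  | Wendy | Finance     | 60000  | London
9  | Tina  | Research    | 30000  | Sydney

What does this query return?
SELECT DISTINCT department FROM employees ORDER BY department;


All 'department' values (row order): HR, Legal, Legal, HR, Engineering, Legal, Finance, Finance, Research
Removing duplicates leaves 5 unique value(s).

5 values:
Engineering
Finance
HR
Legal
Research


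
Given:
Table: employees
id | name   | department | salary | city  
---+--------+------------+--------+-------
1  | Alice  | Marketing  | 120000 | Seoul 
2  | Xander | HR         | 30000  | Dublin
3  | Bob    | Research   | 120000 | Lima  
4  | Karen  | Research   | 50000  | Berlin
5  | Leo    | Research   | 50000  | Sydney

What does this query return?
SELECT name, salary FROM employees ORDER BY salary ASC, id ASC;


Sorting by salary ASC, then id ASC for ties

5 rows:
Xander, 30000
Karen, 50000
Leo, 50000
Alice, 120000
Bob, 120000


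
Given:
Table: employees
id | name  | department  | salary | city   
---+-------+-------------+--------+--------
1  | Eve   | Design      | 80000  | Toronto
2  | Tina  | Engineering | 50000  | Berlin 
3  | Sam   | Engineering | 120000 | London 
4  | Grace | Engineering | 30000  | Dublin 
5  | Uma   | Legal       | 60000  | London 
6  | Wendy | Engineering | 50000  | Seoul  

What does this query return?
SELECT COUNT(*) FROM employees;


COUNT(*) counts all rows

6


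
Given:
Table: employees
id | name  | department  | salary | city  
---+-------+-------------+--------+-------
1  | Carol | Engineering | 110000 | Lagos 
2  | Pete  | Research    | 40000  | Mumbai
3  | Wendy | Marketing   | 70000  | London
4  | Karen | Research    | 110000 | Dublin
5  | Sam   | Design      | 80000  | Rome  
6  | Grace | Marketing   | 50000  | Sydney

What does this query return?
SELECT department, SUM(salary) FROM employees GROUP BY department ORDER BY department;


Summing salary within each department:
  Design: 80000 = 80000
  Engineering: 110000 = 110000
  Marketing: 70000 + 50000 = 120000
  Research: 40000 + 110000 = 150000


4 groups:
Design, 80000
Engineering, 110000
Marketing, 120000
Research, 150000


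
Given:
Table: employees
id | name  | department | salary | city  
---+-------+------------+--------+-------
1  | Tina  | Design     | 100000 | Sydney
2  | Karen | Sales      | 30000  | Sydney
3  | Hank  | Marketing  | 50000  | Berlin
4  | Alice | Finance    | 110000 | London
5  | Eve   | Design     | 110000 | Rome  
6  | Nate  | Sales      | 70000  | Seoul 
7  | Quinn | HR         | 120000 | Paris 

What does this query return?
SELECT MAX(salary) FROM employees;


Salaries: 100000, 30000, 50000, 110000, 110000, 70000, 120000
MAX = 120000

120000


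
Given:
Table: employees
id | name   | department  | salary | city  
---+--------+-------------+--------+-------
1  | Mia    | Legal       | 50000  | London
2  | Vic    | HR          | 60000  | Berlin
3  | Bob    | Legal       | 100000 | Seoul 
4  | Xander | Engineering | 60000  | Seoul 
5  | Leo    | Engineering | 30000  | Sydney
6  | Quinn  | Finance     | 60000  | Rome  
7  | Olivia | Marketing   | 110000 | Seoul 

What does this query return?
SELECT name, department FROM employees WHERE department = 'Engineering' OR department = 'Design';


Filtering: department = 'Engineering' OR 'Design'
Matching: 2 rows

2 rows:
Xander, Engineering
Leo, Engineering


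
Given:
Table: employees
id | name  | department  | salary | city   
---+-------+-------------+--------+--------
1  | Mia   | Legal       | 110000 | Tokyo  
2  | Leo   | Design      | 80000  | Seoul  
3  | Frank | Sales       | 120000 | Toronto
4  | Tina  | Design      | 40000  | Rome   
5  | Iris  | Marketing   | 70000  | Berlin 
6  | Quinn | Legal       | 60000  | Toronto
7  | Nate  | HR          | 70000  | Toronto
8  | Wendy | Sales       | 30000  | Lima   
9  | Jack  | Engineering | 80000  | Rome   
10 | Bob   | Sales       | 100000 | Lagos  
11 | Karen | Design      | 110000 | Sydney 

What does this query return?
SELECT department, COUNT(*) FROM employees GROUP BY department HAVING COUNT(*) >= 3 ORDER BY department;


Groups with count >= 3:
  Design: 3 -> PASS
  Sales: 3 -> PASS
  Engineering: 1 -> filtered out
  HR: 1 -> filtered out
  Legal: 2 -> filtered out
  Marketing: 1 -> filtered out


2 groups:
Design, 3
Sales, 3


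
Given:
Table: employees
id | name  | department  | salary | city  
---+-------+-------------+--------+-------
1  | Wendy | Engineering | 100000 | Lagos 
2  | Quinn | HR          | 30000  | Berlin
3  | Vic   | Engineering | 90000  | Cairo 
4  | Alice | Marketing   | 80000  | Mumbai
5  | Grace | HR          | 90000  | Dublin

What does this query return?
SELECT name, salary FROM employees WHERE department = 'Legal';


Filtering: department = 'Legal'
Matching rows: 0

Empty result set (0 rows)


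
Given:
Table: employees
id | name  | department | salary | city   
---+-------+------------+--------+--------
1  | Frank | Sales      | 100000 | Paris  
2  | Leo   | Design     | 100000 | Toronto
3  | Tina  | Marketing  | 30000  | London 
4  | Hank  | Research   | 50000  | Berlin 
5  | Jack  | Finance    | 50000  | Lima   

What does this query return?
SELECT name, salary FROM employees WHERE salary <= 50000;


Filtering: salary <= 50000
Matching: 3 rows

3 rows:
Tina, 30000
Hank, 50000
Jack, 50000


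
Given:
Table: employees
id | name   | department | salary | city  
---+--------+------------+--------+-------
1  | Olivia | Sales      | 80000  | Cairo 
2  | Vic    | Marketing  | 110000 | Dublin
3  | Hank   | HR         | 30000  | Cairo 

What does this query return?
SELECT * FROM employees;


SELECT * returns all 3 rows with all columns

3 rows:
1, Olivia, Sales, 80000, Cairo
2, Vic, Marketing, 110000, Dublin
3, Hank, HR, 30000, Cairo


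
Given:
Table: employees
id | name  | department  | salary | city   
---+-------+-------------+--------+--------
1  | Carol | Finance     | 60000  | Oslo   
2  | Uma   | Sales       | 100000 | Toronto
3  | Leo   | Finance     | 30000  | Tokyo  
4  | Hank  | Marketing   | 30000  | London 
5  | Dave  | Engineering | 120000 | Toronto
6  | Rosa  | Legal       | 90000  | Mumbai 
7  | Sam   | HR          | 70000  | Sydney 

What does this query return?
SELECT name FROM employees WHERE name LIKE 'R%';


LIKE 'R%' matches names starting with 'R'
Matching: 1

1 rows:
Rosa


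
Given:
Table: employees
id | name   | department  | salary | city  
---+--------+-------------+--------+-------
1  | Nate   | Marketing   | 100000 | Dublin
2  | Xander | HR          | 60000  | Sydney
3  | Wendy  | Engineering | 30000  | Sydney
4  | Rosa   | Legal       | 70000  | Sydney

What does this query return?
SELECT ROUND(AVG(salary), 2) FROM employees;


SUM(salary) = 260000
COUNT = 4
ROUND(AVG, 2) = ROUND(260000 / 4, 2) = 65000.0

65000.0


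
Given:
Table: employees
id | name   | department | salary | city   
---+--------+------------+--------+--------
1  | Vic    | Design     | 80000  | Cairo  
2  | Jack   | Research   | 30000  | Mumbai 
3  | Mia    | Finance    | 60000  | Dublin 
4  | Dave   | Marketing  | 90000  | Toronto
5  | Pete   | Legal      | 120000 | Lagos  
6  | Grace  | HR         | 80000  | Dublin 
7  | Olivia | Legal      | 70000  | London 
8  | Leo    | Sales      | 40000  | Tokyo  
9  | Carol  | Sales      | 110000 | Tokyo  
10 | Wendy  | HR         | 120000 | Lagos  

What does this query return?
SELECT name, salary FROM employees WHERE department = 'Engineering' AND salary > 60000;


Filtering: department = 'Engineering' AND salary > 60000
Matching: 0 rows

Empty result set (0 rows)


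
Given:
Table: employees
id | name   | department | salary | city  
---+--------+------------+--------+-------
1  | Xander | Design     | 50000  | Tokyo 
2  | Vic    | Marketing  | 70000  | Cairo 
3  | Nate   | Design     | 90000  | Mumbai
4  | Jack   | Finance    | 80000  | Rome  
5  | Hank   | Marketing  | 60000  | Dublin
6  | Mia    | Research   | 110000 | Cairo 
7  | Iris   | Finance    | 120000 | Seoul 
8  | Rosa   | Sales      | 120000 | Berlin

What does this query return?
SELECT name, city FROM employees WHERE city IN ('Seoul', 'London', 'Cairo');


Filtering: city IN ('Seoul', 'London', 'Cairo')
Matching: 3 rows

3 rows:
Vic, Cairo
Mia, Cairo
Iris, Seoul


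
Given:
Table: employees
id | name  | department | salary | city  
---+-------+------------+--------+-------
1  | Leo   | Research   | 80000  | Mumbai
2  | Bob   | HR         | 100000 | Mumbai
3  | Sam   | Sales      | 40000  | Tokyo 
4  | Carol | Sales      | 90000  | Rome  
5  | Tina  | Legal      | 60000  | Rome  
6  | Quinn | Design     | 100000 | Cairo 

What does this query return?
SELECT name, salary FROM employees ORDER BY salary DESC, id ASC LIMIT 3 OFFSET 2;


Sort by salary DESC (id ASC tiebreak), then skip 2 and take 3
Rows 3 through 5

3 rows:
Carol, 90000
Leo, 80000
Tina, 60000


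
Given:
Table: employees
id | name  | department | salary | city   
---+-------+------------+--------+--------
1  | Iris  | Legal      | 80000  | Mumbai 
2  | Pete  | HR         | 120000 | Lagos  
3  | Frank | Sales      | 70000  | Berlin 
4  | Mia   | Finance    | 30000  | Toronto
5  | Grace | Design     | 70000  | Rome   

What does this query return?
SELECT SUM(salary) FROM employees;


SUM(salary) = 80000 + 120000 + 70000 + 30000 + 70000 = 370000

370000


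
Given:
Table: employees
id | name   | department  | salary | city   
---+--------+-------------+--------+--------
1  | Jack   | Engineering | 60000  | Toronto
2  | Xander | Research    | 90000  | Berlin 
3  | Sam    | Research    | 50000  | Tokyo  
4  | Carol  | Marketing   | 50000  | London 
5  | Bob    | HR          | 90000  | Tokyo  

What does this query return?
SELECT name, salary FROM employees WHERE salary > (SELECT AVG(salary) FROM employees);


Subquery: AVG(salary) = 68000.0
Filtering: salary > 68000.0
  Xander (90000) -> MATCH
  Bob (90000) -> MATCH


2 rows:
Xander, 90000
Bob, 90000


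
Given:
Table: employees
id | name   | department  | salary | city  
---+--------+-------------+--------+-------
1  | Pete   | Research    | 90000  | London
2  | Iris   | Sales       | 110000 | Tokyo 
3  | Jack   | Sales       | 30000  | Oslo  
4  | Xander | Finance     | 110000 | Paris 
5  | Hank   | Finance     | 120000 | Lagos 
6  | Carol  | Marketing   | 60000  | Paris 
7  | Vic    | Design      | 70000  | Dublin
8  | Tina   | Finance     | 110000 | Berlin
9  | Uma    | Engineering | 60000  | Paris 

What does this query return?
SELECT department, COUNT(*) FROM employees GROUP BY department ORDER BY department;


Assigning each row to its department group:
  Pete -> Research
  Iris -> Sales
  Jack -> Sales
  Xander -> Finance
  Hank -> Finance
  Carol -> Marketing
  Vic -> Design
  Tina -> Finance
  Uma -> Engineering


6 groups:
Design, 1
Engineering, 1
Finance, 3
Marketing, 1
Research, 1
Sales, 2


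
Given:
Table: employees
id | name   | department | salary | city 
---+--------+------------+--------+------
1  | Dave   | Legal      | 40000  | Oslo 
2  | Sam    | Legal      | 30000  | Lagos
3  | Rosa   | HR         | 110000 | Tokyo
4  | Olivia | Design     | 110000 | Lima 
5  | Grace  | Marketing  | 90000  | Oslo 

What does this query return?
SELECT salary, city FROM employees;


Projecting columns: salary, city

5 rows:
40000, Oslo
30000, Lagos
110000, Tokyo
110000, Lima
90000, Oslo


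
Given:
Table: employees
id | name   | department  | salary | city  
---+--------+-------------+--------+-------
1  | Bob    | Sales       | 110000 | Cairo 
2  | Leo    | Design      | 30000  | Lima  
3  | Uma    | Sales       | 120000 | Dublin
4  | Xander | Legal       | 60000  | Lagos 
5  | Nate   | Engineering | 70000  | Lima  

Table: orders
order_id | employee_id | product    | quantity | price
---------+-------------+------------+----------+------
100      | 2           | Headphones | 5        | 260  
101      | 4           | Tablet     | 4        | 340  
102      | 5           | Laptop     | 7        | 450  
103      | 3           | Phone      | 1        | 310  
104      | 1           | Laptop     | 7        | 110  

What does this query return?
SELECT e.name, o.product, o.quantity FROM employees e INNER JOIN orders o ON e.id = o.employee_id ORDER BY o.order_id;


Joining employees.id = orders.employee_id:
  employee Leo (id=2) -> order Headphones
  employee Xander (id=4) -> order Tablet
  employee Nate (id=5) -> order Laptop
  employee Uma (id=3) -> order Phone
  employee Bob (id=1) -> order Laptop


5 rows:
Leo, Headphones, 5
Xander, Tablet, 4
Nate, Laptop, 7
Uma, Phone, 1
Bob, Laptop, 7


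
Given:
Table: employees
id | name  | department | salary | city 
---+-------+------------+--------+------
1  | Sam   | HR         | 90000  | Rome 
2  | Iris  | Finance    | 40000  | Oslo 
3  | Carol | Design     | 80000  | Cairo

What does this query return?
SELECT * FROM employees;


SELECT * returns all 3 rows with all columns

3 rows:
1, Sam, HR, 90000, Rome
2, Iris, Finance, 40000, Oslo
3, Carol, Design, 80000, Cairo


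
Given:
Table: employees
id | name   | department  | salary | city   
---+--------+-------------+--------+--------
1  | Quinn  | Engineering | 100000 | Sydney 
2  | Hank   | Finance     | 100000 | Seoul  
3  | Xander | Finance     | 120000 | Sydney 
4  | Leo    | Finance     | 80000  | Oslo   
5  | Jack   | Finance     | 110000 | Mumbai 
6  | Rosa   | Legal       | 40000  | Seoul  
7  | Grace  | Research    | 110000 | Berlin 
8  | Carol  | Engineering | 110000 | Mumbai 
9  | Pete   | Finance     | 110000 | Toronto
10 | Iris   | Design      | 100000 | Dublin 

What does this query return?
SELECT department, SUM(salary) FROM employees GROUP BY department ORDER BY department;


Summing salary within each department:
  Design: 100000 = 100000
  Engineering: 100000 + 110000 = 210000
  Finance: 100000 + 120000 + 80000 + 110000 + 110000 = 520000
  Legal: 40000 = 40000
  Research: 110000 = 110000


5 groups:
Design, 100000
Engineering, 210000
Finance, 520000
Legal, 40000
Research, 110000


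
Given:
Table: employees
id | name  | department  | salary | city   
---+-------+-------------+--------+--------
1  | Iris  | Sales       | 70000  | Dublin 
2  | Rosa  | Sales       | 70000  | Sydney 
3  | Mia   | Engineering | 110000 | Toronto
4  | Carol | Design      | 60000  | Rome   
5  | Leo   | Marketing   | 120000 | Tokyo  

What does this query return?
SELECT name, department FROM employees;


Projecting columns: name, department

5 rows:
Iris, Sales
Rosa, Sales
Mia, Engineering
Carol, Design
Leo, Marketing


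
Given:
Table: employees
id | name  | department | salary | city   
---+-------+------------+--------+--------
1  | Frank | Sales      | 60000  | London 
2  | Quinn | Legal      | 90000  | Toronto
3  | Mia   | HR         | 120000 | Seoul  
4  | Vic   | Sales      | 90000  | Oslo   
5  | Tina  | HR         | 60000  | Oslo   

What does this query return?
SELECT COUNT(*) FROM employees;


COUNT(*) counts all rows

5


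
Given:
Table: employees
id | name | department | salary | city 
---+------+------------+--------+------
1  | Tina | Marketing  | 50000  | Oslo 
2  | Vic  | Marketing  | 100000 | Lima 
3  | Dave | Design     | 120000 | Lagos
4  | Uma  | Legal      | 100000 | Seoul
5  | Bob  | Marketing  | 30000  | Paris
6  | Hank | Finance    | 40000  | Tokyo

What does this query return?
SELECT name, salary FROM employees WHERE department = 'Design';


Filtering: department = 'Design'
Matching rows: 1

1 rows:
Dave, 120000


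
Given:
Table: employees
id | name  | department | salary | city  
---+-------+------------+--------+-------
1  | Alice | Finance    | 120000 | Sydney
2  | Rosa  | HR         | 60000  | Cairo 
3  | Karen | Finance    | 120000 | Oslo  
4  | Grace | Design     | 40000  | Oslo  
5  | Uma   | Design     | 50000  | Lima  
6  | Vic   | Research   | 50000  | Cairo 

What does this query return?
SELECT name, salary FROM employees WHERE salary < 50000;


Filtering: salary < 50000
Matching: 1 rows

1 rows:
Grace, 40000


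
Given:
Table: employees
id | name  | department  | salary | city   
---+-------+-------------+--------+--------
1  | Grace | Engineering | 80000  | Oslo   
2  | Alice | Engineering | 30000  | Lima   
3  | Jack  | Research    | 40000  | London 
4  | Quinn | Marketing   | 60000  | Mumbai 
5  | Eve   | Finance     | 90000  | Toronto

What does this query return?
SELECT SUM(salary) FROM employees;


SUM(salary) = 80000 + 30000 + 40000 + 60000 + 90000 = 300000

300000


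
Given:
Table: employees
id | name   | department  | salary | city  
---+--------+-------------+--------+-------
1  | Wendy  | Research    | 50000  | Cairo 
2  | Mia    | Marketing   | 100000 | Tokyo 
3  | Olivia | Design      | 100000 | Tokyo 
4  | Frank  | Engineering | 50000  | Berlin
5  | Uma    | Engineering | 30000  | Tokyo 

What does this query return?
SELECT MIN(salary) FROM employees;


Salaries: 50000, 100000, 100000, 50000, 30000
MIN = 30000

30000


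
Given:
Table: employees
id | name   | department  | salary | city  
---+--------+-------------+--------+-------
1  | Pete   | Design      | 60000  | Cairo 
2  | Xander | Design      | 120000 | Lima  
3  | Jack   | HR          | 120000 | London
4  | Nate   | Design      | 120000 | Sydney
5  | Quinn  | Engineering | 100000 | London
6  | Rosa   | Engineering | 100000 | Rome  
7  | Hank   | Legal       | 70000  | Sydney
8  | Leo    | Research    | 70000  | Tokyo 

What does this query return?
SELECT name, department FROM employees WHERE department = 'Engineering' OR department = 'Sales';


Filtering: department = 'Engineering' OR 'Sales'
Matching: 2 rows

2 rows:
Quinn, Engineering
Rosa, Engineering


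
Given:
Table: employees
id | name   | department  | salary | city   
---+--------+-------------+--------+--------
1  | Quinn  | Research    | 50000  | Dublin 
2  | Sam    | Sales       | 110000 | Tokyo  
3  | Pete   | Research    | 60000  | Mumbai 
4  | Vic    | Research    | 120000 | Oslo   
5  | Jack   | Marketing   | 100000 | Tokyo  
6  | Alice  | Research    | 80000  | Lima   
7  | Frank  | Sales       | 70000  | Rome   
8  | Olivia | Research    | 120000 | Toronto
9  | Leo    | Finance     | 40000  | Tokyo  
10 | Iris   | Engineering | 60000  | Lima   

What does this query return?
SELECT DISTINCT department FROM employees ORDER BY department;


All 'department' values (row order): Research, Sales, Research, Research, Marketing, Research, Sales, Research, Finance, Engineering
Removing duplicates leaves 5 unique value(s).

5 values:
Engineering
Finance
Marketing
Research
Sales


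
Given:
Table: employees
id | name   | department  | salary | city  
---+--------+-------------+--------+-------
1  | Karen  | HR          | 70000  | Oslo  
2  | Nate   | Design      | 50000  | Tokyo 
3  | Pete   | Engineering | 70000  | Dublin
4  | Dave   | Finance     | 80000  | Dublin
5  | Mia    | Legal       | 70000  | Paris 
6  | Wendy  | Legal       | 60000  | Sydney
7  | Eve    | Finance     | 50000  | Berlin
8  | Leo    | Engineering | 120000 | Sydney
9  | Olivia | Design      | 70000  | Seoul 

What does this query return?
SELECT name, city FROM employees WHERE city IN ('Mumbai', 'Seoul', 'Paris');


Filtering: city IN ('Mumbai', 'Seoul', 'Paris')
Matching: 2 rows

2 rows:
Mia, Paris
Olivia, Seoul


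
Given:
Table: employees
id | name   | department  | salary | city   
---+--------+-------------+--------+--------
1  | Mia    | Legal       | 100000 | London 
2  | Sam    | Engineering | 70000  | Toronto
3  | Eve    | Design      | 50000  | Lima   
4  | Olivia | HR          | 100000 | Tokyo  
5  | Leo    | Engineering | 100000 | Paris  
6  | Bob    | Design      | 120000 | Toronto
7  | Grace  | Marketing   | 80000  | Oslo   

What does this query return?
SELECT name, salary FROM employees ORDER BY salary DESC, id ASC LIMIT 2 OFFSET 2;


Sort by salary DESC (id ASC tiebreak), then skip 2 and take 2
Rows 3 through 4

2 rows:
Olivia, 100000
Leo, 100000


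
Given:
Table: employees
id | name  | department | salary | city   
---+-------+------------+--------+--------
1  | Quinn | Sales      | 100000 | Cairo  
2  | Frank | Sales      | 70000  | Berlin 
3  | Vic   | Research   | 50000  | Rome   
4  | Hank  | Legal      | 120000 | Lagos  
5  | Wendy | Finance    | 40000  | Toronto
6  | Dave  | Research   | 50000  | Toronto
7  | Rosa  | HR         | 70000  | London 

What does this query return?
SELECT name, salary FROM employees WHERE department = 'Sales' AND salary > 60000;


Filtering: department = 'Sales' AND salary > 60000
Matching: 2 rows

2 rows:
Quinn, 100000
Frank, 70000
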